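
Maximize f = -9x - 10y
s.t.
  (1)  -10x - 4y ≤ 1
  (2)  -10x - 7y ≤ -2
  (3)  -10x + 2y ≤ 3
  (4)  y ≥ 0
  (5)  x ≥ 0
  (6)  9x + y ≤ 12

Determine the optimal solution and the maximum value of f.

x = 1/5, y = 0, maximum f = -9/5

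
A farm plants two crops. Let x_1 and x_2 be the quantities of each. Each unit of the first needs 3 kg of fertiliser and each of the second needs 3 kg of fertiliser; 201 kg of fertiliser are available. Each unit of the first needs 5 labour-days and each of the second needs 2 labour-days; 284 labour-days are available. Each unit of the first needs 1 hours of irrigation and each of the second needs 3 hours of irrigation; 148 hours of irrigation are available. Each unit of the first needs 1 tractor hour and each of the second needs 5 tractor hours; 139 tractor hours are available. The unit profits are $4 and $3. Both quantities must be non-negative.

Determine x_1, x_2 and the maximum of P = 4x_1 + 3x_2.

Feasible corners and P = 4x_1 + 3x_2:
  (0, 0) → P = 0
  (0, 139/5) → P = 417/5
  (284/5, 0) → P = 1136/5
  (50, 17) → P = 251
  (49, 18) → P = 250

At the optimal vertex, 3x_1 + 3x_2 = 201 and 5x_1 + 2x_2 = 284.
Solving simultaneously gives x_1 = 50, x_2 = 17.

x_1 = 50, x_2 = 17, maximum P = 251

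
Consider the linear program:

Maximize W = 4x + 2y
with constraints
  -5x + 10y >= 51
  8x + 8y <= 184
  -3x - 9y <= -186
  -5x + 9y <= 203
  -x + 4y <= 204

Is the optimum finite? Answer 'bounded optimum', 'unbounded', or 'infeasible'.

bounded optimum

Feasible corners and W = 4x + 2y:
  (7/2, 39/2) → W = 53
  (2/7, 159/7) → W = 326/7
  (-17/8, 171/8) → W = 137/4
The feasible region has finitely many vertices and no improving ray; the maximum is 53 at (7/2, 39/2).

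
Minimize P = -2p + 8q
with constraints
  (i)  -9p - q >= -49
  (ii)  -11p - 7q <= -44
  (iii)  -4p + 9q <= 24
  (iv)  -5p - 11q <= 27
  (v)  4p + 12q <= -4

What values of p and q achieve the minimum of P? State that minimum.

p = 23/4, q = -11/4, minimum P = -67/2

Feasible corners and P = -2p + 8q:
  (23/4, -11/4) → P = -67/2
  (74/13, -29/13) → P = -380/13
  (139/26, -55/26) → P = -359/13

At the optimal vertex, -9p - q = -49 and -11p - 7q = -44.
Solving simultaneously gives p = 23/4, q = -11/4.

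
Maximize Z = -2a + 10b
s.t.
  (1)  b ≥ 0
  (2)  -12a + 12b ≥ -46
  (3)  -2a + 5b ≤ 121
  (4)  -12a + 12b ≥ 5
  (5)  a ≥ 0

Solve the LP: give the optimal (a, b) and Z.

a = 1427/36, b = 721/18, maximum Z = 5783/18

Feasible corners and Z = -2a + 10b:
  (1427/36, 721/18) → Z = 5783/18
  (0, 121/5) → Z = 242
  (0, 5/12) → Z = 25/6

At the optimal vertex, -2a + 5b = 121 and -12a + 12b = 5.
Solving simultaneously gives a = 1427/36, b = 721/18.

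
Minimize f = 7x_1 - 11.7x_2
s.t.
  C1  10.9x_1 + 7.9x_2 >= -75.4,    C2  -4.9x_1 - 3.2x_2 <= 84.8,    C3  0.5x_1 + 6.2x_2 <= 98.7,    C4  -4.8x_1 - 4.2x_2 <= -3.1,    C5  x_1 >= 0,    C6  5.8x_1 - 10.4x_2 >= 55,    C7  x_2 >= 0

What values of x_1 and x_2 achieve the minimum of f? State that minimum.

x_1 = 275/29, x_2 = 0, minimum f = 1925/29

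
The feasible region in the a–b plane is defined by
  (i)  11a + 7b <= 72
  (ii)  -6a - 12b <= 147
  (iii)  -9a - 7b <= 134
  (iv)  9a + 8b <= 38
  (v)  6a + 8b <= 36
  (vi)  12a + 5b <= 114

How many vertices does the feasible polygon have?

The feasible vertices (each the meet of two boundaries and inside every other half-plane) are:
  (62/5, -46/5)
  (438/29, -390/29)
  (-193/22, -173/22)
  (701/38, -408/19)
  (-662/15, 188/5)
  (2/3, 4)

6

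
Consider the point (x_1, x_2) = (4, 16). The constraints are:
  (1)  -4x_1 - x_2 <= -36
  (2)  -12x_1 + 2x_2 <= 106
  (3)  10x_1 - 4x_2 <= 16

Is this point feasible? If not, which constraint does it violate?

Constraint (1): -4x_1 - x_2 = -32, which is not ≤ -36. All other constraints are satisfied.

not feasible — violates (1)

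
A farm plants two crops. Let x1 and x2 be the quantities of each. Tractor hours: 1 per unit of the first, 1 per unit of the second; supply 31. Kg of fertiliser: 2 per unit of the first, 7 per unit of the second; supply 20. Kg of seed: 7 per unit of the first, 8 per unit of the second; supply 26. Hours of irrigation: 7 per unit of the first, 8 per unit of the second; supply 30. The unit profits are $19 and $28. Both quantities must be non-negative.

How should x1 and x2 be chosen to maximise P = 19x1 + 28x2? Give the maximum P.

x1 = 2/3, x2 = 8/3, maximum P = 262/3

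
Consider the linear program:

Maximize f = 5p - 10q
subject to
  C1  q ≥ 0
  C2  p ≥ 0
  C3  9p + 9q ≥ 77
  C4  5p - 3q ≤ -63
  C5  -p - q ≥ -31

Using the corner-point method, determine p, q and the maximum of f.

p = 0, q = 21, maximum f = -210

Corner points and f = 5p - 10q:
  (0, 21) → f = -210
  (0, 31) → f = -310
  (15/4, 109/4) → f = -1015/4

At the optimal vertex, p = 0 and 5p - 3q = -63.
Solving simultaneously gives p = 0, q = 21.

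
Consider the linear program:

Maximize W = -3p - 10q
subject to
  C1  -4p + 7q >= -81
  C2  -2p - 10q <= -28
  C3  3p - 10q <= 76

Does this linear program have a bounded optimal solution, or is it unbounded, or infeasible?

From the feasible point (503/27, -25/27), moving in the direction (-10, 2) keeps every constraint satisfied while W increases without bound.

unbounded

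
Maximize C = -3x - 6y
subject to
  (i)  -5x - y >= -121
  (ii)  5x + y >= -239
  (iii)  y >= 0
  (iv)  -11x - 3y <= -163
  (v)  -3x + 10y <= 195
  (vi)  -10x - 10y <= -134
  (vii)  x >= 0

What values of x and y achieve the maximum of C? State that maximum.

Corner points and C = -3x - 6y:
  (121/5, 0) → C = -363/5
  (1015/53, 1338/53) → C = -11073/53
  (163/11, 0) → C = -489/11
  (1045/119, 2634/119) → C = -18939/119

x = 163/11, y = 0, maximum C = -489/11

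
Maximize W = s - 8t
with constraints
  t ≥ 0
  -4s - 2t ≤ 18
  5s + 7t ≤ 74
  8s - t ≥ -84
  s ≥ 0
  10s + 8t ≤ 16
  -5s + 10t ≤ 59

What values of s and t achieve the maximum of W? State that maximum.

s = 8/5, t = 0, maximum W = 8/5

Extreme points and W = s - 8t:
  (0, 0) → W = 0
  (8/5, 0) → W = 8/5
  (0, 2) → W = -16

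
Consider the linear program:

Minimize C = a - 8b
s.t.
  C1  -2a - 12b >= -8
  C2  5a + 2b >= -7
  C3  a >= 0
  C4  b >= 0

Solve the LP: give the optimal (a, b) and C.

a = 0, b = 2/3, minimum C = -16/3

Vertices and C = a - 8b:
  (0, 2/3) → C = -16/3
  (4, 0) → C = 4
  (0, 0) → C = 0

The optimum lies where -2a - 12b = -8 and a = 0.
Solving simultaneously gives a = 0, b = 2/3.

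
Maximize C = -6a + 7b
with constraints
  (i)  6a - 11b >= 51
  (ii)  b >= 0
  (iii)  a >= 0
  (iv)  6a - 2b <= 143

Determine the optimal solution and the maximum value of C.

a = 17/2, b = 0, maximum C = -51

At the optimal vertex, 6a - 11b = 51 and b = 0.
Solving simultaneously gives a = 17/2, b = 0.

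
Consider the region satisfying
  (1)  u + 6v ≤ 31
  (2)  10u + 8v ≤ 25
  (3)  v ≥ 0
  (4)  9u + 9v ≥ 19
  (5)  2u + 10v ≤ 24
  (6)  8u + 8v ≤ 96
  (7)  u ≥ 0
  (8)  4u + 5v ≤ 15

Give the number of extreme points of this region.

Of the 27 pairwise boundary intersections, those satisfying every inequality are:
  (5/2, 0)
  (29/42, 95/42)
  (19/9, 0)
  (0, 19/9)
  (0, 12/5)

5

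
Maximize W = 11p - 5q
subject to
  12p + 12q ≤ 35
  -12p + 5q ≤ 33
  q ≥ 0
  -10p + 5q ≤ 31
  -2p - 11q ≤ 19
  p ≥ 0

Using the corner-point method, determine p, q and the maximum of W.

Vertices and W = 11p - 5q:
  (35/12, 0) → W = 385/12
  (0, 35/12) → W = -175/12
  (0, 0) → W = 0

At the optimal vertex, 12p + 12q = 35 and q = 0.
Solving simultaneously gives p = 35/12, q = 0.

p = 35/12, q = 0, maximum W = 385/12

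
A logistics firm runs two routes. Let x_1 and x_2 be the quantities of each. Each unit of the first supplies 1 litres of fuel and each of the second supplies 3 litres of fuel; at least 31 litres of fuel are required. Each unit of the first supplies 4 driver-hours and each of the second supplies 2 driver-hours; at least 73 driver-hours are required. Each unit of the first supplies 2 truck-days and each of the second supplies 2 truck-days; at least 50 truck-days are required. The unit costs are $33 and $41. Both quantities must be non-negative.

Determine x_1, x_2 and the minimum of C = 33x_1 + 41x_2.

Corner points and C = 33x_1 + 41x_2:
  (0, 73/2) → C = 2993/2
  (31, 0) → C = 1023
  (22, 3) → C = 849
  (23/2, 27/2) → C = 933
The feasible region is unbounded (it extends along (0, 1), (1, 0)), but C strictly increases along every unbounded feasible direction, so there is no improving ray and the minimum is attained at a vertex.

x_1 = 22, x_2 = 3, minimum C = 849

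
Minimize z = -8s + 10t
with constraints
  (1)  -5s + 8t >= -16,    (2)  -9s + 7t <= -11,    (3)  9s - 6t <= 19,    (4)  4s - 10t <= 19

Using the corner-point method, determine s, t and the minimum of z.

s = 4/3, t = -7/6, minimum z = -67/3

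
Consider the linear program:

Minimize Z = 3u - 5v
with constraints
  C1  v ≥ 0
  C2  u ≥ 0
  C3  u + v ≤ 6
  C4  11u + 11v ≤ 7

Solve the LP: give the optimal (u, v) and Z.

Feasible corners and Z = 3u - 5v:
  (0, 0) → Z = 0
  (7/11, 0) → Z = 21/11
  (0, 7/11) → Z = -35/11

u = 0, v = 7/11, minimum Z = -35/11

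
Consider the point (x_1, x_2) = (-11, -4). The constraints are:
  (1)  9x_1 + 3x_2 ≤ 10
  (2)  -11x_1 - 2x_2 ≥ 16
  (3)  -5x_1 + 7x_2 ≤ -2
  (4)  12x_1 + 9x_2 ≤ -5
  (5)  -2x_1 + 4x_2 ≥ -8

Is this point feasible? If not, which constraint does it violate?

Constraint (3): -5x_1 + 7x_2 = 27, which is not ≤ -2. All other constraints are satisfied.

not feasible — violates (3)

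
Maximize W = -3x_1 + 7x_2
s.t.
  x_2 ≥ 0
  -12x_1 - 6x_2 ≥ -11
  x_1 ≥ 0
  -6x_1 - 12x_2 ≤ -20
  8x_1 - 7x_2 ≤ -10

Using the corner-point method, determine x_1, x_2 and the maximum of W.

x_1 = 0, x_2 = 11/6, maximum W = 77/6

Vertices and W = -3x_1 + 7x_2:
  (0, 11/6) → W = 77/6
  (1/9, 29/18) → W = 197/18
  (0, 5/3) → W = 35/3

The binding constraints are -12x_1 - 6x_2 = -11 and x_1 = 0.
Solving simultaneously gives x_1 = 0, x_2 = 11/6.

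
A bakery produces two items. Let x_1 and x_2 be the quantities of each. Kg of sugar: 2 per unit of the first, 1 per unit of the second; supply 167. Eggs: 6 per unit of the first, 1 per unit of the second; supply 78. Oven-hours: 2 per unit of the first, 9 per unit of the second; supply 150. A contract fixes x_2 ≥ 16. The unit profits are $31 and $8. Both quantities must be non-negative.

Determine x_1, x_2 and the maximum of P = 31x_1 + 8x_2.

Corner points and P = 31x_1 + 8x_2:
  (0, 50/3) → P = 400/3
  (0, 16) → P = 128
  (3, 16) → P = 221

x_1 = 3, x_2 = 16, maximum P = 221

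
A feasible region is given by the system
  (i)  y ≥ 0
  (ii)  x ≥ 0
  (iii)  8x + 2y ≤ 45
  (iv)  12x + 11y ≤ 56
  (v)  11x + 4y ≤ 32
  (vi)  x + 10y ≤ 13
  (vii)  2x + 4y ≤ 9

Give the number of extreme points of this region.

5

The feasible vertices (each the meet of two boundaries and inside every other half-plane) are:
  (0, 0)
  (32/11, 0)
  (0, 13/10)
  (23/9, 35/36)
  (19/8, 17/16)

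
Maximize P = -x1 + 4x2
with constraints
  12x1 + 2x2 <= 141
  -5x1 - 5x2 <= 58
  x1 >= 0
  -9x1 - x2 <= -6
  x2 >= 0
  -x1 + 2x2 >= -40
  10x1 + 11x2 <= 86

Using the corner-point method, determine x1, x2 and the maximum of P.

Corner points and P = -x1 + 4x2:
  (0, 6) → P = 24
  (0, 86/11) → P = 344/11
  (2/3, 0) → P = -2/3
  (43/5, 0) → P = -43/5

The binding constraints are x1 = 0 and 10x1 + 11x2 = 86.
Solving simultaneously gives x1 = 0, x2 = 86/11.

x1 = 0, x2 = 86/11, maximum P = 344/11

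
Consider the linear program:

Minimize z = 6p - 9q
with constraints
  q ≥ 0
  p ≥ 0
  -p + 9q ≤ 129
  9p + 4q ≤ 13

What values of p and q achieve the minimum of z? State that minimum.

Vertices and z = 6p - 9q:
  (0, 0) → z = 0
  (13/9, 0) → z = 26/3
  (0, 13/4) → z = -117/4

At the optimal vertex, p = 0 and 9p + 4q = 13.
Solving simultaneously gives p = 0, q = 13/4.

p = 0, q = 13/4, minimum z = -117/4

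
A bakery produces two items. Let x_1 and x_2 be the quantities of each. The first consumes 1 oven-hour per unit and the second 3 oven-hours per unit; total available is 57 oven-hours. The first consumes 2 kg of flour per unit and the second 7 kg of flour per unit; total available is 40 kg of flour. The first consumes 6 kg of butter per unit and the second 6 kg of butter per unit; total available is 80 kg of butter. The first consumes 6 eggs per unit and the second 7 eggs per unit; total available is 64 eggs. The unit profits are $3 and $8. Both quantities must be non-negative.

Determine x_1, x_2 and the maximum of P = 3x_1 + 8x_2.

x_1 = 6, x_2 = 4, maximum P = 50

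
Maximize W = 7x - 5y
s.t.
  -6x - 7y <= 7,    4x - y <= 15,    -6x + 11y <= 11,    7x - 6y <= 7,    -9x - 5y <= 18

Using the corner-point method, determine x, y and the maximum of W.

x = 143/41, y = 119/41, maximum W = 406/41

Feasible corners and W = 7x - 5y:
  (-77/54, 2/9) → W = -599/54
  (7/85, -91/85) → W = 504/85
  (143/41, 119/41) → W = 406/41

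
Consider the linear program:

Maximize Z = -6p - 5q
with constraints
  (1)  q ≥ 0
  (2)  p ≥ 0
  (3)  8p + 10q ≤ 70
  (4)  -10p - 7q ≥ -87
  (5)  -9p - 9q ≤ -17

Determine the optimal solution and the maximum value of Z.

p = 0, q = 17/9, maximum Z = -85/9

Vertices and Z = -6p - 5q:
  (87/10, 0) → Z = -261/5
  (17/9, 0) → Z = -34/3
  (0, 7) → Z = -35
  (0, 17/9) → Z = -85/9
  (95/11, 1/11) → Z = -575/11

At the optimal vertex, p = 0 and -9p - 9q = -17.
Solving simultaneously gives p = 0, q = 17/9.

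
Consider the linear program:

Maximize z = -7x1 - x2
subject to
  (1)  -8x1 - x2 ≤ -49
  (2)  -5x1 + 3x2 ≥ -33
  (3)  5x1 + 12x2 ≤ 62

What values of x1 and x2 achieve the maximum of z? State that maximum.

The binding constraints are -8x1 - x2 = -49 and -5x1 + 3x2 = -33.
Solving simultaneously gives x1 = 180/29, x2 = -19/29.

x1 = 180/29, x2 = -19/29, maximum z = -1241/29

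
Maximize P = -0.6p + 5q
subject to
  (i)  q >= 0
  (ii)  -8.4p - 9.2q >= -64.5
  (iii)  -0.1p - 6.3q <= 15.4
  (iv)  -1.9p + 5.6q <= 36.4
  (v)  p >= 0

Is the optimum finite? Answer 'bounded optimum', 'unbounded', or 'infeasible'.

bounded optimum

Extreme points and P = -0.6p + 5q:
  (215/28, 0) → P = -129/28
  (0, 0) → P = 0
  (658/1613, 42831/6452) → P = 1062879/32260
  (0, 6.5) → P = 32.5
The feasible region has finitely many vertices and no improving ray; the maximum is 1062879/32260 at (658/1613, 42831/6452).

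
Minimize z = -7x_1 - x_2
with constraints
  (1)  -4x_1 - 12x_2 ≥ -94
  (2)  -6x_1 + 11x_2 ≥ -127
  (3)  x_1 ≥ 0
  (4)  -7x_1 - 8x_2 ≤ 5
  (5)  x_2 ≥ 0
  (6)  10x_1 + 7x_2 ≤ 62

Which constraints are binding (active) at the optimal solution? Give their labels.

Extreme points and z = -7x_1 - x_2:
  (0, 47/6) → z = -47/6
  (43/46, 173/23) → z = -647/46
  (0, 0) → z = 0
  (31/5, 0) → z = -217/5

The minimum is at (31/5, 0). Substituting into each constraint, equality holds for (5) and (6); the remaining constraints have slack.

(5) and (6)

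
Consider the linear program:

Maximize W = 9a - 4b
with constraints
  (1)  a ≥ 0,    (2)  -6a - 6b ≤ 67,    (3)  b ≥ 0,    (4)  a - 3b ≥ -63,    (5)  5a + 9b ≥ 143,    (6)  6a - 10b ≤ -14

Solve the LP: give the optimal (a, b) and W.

Extreme points and W = 9a - 4b:
  (0, 21) → W = -84
  (0, 143/9) → W = -572/9
  (147/2, 91/2) → W = 959/2
  (163/13, 116/13) → W = 1003/13

a = 147/2, b = 91/2, maximum W = 959/2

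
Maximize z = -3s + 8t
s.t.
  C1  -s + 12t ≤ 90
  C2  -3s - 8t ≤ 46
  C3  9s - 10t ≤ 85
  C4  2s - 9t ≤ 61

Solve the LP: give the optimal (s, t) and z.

Extreme points and z = -3s + 8t:
  (-318/11, 56/11) → z = 1402/11
  (960/49, 895/98) → z = 100/7
  (74/43, -275/43) → z = -2422/43
  (155/61, -379/61) → z = -3497/61

s = -318/11, t = 56/11, maximum z = 1402/11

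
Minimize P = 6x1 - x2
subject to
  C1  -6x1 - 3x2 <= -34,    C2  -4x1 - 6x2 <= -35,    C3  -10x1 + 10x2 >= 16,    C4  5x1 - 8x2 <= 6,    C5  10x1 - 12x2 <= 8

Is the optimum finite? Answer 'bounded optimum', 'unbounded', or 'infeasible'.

unbounded

From the feasible point (146/45, 218/45), moving in the direction (-3, 6) keeps every constraint satisfied while P decreases without bound.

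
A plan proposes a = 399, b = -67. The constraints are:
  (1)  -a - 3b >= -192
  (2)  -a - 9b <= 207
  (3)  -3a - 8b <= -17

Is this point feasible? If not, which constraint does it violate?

Constraint (1): -a - 3b = -198, which is not ≥ -192. All other constraints are satisfied.

not feasible — violates (1)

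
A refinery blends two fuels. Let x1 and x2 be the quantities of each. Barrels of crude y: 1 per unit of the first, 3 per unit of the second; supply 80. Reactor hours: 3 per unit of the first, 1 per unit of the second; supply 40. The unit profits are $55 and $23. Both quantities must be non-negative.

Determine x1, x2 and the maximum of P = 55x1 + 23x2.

Vertices and P = 55x1 + 23x2:
  (0, 0) → P = 0
  (0, 80/3) → P = 1840/3
  (40/3, 0) → P = 2200/3
  (5, 25) → P = 850

x1 = 5, x2 = 25, maximum P = 850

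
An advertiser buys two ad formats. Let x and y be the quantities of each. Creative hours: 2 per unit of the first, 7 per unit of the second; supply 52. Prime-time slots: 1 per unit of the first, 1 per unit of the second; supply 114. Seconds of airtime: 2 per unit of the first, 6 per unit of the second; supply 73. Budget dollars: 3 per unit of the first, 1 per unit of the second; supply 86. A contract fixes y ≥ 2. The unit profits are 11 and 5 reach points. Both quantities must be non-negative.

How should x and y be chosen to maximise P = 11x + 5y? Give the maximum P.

Vertices and P = 11x + 5y:
  (0, 52/7) → P = 260/7
  (0, 2) → P = 10
  (19, 2) → P = 219

The binding constraints are 2x + 7y = 52 and y = 2.
Solving simultaneously gives x = 19, y = 2.

x = 19, y = 2, maximum P = 219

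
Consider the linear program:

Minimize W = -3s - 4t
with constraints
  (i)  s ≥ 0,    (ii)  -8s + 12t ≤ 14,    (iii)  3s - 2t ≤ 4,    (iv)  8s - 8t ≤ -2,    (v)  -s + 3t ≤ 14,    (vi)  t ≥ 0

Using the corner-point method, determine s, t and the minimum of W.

Feasible corners and W = -3s - 4t:
  (0, 7/6) → W = -14/3
  (0, 1/4) → W = -1
  (11/4, 3) → W = -81/4

The optimum lies where -8s + 12t = 14 and 8s - 8t = -2.
Solving simultaneously gives s = 11/4, t = 3.

s = 11/4, t = 3, minimum W = -81/4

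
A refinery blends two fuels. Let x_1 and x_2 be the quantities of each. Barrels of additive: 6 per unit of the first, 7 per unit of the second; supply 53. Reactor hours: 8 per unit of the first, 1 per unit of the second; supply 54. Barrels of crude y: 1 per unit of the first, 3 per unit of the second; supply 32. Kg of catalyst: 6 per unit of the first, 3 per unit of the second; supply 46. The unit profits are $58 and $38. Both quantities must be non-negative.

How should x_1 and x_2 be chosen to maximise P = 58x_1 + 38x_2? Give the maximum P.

Feasible corners and P = 58x_1 + 38x_2:
  (0, 0) → P = 0
  (0, 53/7) → P = 2014/7
  (27/4, 0) → P = 783/2
  (13/2, 2) → P = 453

The binding constraints are 6x_1 + 7x_2 = 53 and 8x_1 + x_2 = 54.
Solving simultaneously gives x_1 = 13/2, x_2 = 2.

x_1 = 13/2, x_2 = 2, maximum P = 453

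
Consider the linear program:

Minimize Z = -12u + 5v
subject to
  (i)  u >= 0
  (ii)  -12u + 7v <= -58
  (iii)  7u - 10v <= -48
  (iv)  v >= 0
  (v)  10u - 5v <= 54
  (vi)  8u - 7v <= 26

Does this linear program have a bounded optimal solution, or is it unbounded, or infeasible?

The boundaries u = 0 and 7u - 10v = -48 meet at (0, 24/5), but that point violates -12u + 7v ≤ -58. Every candidate vertex is excluded by some other constraint, so the feasible region is empty.

infeasible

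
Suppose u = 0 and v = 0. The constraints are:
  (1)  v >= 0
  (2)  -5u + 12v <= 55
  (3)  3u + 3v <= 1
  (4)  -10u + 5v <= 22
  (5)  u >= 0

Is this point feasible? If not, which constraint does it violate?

(1): 0 ≥ 0 ✓
(2): 0 ≤ 55 ✓
(3): 0 ≤ 1 ✓
(4): 0 ≤ 22 ✓
(5): 0 ≥ 0 ✓

feasible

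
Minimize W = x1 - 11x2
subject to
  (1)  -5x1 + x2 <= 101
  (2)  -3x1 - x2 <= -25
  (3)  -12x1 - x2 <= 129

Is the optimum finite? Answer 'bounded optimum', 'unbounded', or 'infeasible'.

From the feasible point (-19/2, 107/2), moving in the direction (1, 5) keeps every constraint satisfied while W decreases without bound.

unbounded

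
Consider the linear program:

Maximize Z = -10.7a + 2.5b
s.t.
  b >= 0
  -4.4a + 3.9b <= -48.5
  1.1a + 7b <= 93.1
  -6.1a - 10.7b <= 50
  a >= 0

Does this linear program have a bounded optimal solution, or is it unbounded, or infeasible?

Corner points and Z = -10.7a + 2.5b:
  (485/44, 0) → Z = -10379/88
  (931/11, 0) → Z = -99617/110
  (70259/3509, 3239/319) → Z = -3313494/17545
The feasible region has finitely many vertices and no improving ray; the maximum is -10379/88 at (485/44, 0).

bounded optimum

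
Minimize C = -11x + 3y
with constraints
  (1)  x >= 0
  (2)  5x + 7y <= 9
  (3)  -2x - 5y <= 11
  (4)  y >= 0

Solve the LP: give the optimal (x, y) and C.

Feasible corners and C = -11x + 3y:
  (0, 9/7) → C = 27/7
  (0, 0) → C = 0
  (9/5, 0) → C = -99/5

The optimum lies where 5x + 7y = 9 and y = 0.
Solving simultaneously gives x = 9/5, y = 0.

x = 9/5, y = 0, minimum C = -99/5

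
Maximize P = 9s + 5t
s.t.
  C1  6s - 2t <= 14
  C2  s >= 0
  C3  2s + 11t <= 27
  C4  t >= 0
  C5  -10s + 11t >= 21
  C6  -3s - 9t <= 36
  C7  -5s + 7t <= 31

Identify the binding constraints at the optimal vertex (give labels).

C3 and C5

Feasible corners and P = 9s + 5t:
  (0, 27/11) → P = 135/11
  (0, 21/11) → P = 105/11
  (1/2, 26/11) → P = 359/22

The maximum is at (1/2, 26/11). Substituting into each constraint, equality holds for C3 and C5; the remaining constraints have slack.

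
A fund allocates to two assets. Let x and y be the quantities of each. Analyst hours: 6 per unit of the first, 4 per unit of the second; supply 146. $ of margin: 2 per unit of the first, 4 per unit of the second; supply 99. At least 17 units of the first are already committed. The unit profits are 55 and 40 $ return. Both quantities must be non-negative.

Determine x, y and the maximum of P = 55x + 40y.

x = 17, y = 11, maximum P = 1375

Feasible corners and P = 55x + 40y:
  (73/3, 0) → P = 4015/3
  (17, 0) → P = 935
  (17, 11) → P = 1375

At the optimal vertex, 6x + 4y = 146 and x = 17.
Solving simultaneously gives x = 17, y = 11.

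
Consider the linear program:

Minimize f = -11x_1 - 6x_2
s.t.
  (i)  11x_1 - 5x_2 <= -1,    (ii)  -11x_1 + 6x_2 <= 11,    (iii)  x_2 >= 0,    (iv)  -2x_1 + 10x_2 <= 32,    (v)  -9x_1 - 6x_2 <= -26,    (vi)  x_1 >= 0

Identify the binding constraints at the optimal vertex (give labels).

Extreme points and f = -11x_1 - 6x_2:
  (3/2, 7/2) → f = -75/2
  (124/111, 295/111) → f = -3134/111
  (41/49, 165/49) → f = -1441/49
  (3/4, 77/24) → f = -55/2

The minimum is at (3/2, 7/2). Substituting into each constraint, equality holds for (i) and (iv); the remaining constraints have slack.

(i) and (iv)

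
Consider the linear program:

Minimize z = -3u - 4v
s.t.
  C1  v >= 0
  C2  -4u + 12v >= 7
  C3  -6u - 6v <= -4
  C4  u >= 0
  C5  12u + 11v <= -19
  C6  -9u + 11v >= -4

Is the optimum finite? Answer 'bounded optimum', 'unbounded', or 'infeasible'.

The boundaries -4u + 12v = 7 and -6u - 6v = -4 meet at (1/16, 29/48), but that point violates 12u + 11v ≤ -19. Every candidate vertex is excluded by some other constraint, so the feasible region is empty.

infeasible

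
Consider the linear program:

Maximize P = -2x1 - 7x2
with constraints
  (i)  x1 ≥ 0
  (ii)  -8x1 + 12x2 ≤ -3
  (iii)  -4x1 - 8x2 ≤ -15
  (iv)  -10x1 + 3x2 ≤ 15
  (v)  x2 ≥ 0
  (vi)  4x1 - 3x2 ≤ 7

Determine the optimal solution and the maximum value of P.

Vertices and P = -2x1 - 7x2:
  (51/28, 27/28) → P = -291/28
  (25/8, 11/6) → P = -229/12
  (101/44, 8/11) → P = -213/22

At the optimal vertex, -4x1 - 8x2 = -15 and 4x1 - 3x2 = 7.
Solving simultaneously gives x1 = 101/44, x2 = 8/11.

x1 = 101/44, x2 = 8/11, maximum P = -213/22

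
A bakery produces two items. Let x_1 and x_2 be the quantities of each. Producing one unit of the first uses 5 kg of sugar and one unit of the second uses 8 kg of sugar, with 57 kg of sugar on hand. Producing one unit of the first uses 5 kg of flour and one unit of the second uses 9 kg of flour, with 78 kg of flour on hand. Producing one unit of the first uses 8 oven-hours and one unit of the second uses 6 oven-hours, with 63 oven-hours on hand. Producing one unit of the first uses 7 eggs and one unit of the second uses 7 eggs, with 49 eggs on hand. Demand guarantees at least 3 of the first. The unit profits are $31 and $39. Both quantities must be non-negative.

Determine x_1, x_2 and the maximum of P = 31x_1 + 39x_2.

x_1 = 3, x_2 = 4, maximum P = 249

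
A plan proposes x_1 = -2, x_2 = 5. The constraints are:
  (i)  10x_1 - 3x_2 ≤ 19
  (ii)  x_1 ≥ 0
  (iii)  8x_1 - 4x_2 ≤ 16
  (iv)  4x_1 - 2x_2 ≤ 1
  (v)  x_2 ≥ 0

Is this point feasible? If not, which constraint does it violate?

not feasible — violates (ii)

Constraint (ii): x_1 = -2, which is not ≥ 0. All other constraints are satisfied.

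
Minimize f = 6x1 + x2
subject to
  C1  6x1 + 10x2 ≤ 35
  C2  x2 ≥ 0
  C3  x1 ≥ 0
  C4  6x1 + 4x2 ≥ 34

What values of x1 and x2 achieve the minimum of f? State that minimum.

Extreme points and f = 6x1 + x2:
  (35/6, 0) → f = 35
  (50/9, 1/6) → f = 67/2
  (17/3, 0) → f = 34

The optimum lies where 6x1 + 10x2 = 35 and 6x1 + 4x2 = 34.
Solving simultaneously gives x1 = 50/9, x2 = 1/6.

x1 = 50/9, x2 = 1/6, minimum f = 67/2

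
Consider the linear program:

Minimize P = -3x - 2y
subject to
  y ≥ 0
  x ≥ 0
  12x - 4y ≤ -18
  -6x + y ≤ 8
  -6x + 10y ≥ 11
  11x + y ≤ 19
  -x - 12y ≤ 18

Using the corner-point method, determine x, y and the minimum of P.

x = 11/17, y = 202/17, minimum P = -437/17

Extreme points and P = -3x - 2y:
  (0, 9/2) → P = -9
  (0, 8) → P = -16
  (29/28, 213/28) → P = -513/28
  (11/17, 202/17) → P = -437/17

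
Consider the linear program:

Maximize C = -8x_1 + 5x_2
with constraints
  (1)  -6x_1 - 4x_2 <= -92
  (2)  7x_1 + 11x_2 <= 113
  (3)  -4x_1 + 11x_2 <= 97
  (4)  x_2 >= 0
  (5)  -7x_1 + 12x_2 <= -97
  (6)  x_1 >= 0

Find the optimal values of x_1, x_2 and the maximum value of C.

x_1 = 373/25, x_2 = 31/50, maximum C = -5813/50

Corner points and C = -8x_1 + 5x_2:
  (46/3, 0) → C = -368/3
  (373/25, 31/50) → C = -5813/50
  (113/7, 0) → C = -904/7
  (2423/161, 16/23) → C = -18824/161

The binding constraints are -6x_1 - 4x_2 = -92 and -7x_1 + 12x_2 = -97.
Solving simultaneously gives x_1 = 373/25, x_2 = 31/50.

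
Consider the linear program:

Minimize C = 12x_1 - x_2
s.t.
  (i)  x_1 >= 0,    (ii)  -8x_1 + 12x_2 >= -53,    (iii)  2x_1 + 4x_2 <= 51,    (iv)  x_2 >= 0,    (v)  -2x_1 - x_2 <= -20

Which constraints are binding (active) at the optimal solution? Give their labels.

(iii) and (v)

Feasible corners and C = 12x_1 - x_2:
  (103/7, 151/28) → C = 4793/28
  (293/32, 27/16) → C = 1731/16
  (29/6, 31/3) → C = 143/3

The minimum is at (29/6, 31/3). Substituting into each constraint, equality holds for (iii) and (v); the remaining constraints have slack.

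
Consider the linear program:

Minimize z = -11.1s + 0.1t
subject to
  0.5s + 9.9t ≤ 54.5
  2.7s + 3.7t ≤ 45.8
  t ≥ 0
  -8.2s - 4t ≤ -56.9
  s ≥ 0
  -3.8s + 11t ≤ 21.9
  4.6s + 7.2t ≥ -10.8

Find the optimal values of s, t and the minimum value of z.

s = 458/27, t = 0, minimum z = -8473/45

The binding constraints are 2.7s + 3.7t = 45.8 and t = 0.
Solving simultaneously gives s = 458/27, t = 0.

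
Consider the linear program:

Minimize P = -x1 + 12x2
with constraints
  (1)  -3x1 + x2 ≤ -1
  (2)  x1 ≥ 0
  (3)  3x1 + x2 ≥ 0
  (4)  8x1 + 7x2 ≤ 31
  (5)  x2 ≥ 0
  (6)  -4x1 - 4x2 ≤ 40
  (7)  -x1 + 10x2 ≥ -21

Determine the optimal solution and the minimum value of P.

x1 = 31/8, x2 = 0, minimum P = -31/8

At the optimal vertex, 8x1 + 7x2 = 31 and x2 = 0.
Solving simultaneously gives x1 = 31/8, x2 = 0.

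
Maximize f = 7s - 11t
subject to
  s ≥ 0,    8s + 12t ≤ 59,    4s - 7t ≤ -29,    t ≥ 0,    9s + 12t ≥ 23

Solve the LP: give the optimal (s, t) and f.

Feasible corners and f = 7s - 11t:
  (0, 59/12) → f = -649/12
  (0, 29/7) → f = -319/7
  (5/8, 9/2) → f = -361/8

s = 5/8, t = 9/2, maximum f = -361/8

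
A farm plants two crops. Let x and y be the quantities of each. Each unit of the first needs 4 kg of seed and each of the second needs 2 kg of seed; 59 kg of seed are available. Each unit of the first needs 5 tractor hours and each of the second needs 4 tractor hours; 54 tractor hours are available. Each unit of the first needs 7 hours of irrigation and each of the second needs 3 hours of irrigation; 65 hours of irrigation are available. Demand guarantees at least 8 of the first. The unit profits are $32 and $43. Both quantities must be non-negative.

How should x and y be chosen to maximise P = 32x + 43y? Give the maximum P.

x = 8, y = 3, maximum P = 385

Extreme points and P = 32x + 43y:
  (65/7, 0) → P = 2080/7
  (8, 0) → P = 256
  (8, 3) → P = 385

The optimum lies where 7x + 3y = 65 and x = 8.
Solving simultaneously gives x = 8, y = 3.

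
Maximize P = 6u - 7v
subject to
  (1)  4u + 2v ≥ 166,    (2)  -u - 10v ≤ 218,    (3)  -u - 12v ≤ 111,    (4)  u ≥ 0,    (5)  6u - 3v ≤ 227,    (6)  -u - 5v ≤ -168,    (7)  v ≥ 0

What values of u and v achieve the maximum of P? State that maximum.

u = 149/3, v = 71/3, maximum P = 397/3

The feasible region is unbounded (it extends along (0, 1), (1, 2)), but P strictly decreases along every unbounded feasible direction, so there is no improving ray and the maximum is attained at a vertex.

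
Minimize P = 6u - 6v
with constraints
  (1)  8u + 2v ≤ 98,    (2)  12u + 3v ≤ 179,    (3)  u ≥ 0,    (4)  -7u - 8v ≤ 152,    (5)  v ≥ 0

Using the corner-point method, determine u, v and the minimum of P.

Feasible corners and P = 6u - 6v:
  (0, 49) → P = -294
  (49/4, 0) → P = 147/2
  (0, 0) → P = 0

The binding constraints are 8u + 2v = 98 and u = 0.
Solving simultaneously gives u = 0, v = 49.

u = 0, v = 49, minimum P = -294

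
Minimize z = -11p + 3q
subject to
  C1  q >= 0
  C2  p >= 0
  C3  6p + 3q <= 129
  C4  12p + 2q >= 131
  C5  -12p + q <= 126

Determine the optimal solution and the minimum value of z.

Corner points and z = -11p + 3q:
  (43/2, 0) → z = -473/2
  (131/12, 0) → z = -1441/12
  (45/8, 127/4) → z = 267/8

The optimum lies where q = 0 and 6p + 3q = 129.
Solving simultaneously gives p = 43/2, q = 0.

p = 43/2, q = 0, minimum z = -473/2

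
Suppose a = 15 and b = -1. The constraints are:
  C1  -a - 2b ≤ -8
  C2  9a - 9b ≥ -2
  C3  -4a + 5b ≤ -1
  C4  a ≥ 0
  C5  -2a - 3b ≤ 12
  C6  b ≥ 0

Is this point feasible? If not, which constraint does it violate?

not feasible — violates C6

Constraint C6: b = -1, which is not ≥ 0. All other constraints are satisfied.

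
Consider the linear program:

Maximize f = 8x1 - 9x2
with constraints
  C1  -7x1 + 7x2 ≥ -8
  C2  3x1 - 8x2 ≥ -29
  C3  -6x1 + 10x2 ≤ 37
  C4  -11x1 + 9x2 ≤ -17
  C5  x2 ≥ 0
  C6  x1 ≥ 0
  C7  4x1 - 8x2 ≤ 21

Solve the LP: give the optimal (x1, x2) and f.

Corner points and f = 8x1 - 9x2:
  (267/35, 227/35) → f = 93/35
  (47/14, 31/14) → f = 97/14
  (397/61, 370/61) → f = -154/61

The binding constraints are -7x1 + 7x2 = -8 and -11x1 + 9x2 = -17.
Solving simultaneously gives x1 = 47/14, x2 = 31/14.

x1 = 47/14, x2 = 31/14, maximum f = 97/14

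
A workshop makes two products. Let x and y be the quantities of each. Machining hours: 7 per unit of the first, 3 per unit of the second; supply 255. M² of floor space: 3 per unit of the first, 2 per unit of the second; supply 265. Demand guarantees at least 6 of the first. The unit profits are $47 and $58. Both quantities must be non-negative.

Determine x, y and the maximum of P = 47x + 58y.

x = 6, y = 71, maximum P = 4400

Extreme points and P = 47x + 58y:
  (255/7, 0) → P = 11985/7
  (6, 0) → P = 282
  (6, 71) → P = 4400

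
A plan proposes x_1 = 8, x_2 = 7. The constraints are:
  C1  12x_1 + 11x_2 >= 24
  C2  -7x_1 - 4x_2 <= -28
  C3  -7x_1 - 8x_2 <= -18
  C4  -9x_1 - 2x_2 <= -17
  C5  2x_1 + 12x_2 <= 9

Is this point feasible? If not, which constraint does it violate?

Constraint C5: 2x_1 + 12x_2 = 100, which is not ≤ 9. All other constraints are satisfied.

not feasible — violates C5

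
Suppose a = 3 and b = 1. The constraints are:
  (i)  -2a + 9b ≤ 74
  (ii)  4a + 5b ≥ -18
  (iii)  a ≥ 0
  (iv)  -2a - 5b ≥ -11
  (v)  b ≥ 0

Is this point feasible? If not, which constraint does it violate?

(i): 3 ≤ 74 ✓
(ii): 17 ≥ -18 ✓
(iii): 3 ≥ 0 ✓
(iv): -11 ≥ -11 ✓
(v): 1 ≥ 0 ✓

feasible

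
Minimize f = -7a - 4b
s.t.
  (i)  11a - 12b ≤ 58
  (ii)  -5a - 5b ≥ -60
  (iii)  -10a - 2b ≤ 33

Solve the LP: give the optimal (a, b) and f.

a = 202/23, b = 74/23, minimum f = -1710/23

Extreme points and f = -7a - 4b:
  (202/23, 74/23) → f = -1710/23
  (-140/71, -943/142) → f = 2866/71
  (-57/8, 153/8) → f = -213/8

The binding constraints are 11a - 12b = 58 and -5a - 5b = -60.
Solving simultaneously gives a = 202/23, b = 74/23.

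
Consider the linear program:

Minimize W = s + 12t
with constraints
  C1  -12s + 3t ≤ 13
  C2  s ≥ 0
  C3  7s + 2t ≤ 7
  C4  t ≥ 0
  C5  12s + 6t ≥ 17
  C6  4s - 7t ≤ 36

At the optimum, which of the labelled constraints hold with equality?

C3 and C5

Corner points and W = s + 12t:
  (0, 7/2) → W = 42
  (0, 17/6) → W = 34
  (4/9, 35/18) → W = 214/9

The minimum is at (4/9, 35/18). Substituting into each constraint, equality holds for C3 and C5; the remaining constraints have slack.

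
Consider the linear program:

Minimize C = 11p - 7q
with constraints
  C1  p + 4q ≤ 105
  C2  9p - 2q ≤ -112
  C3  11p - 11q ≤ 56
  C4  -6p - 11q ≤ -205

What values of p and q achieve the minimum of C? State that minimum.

Corner points and C = 11p - 7q:
  (-119/19, 1057/38) → C = -10017/38
  (-335/13, 425/13) → C = -6660/13
  (-274/37, 839/37) → C = -8887/37

p = -335/13, q = 425/13, minimum C = -6660/13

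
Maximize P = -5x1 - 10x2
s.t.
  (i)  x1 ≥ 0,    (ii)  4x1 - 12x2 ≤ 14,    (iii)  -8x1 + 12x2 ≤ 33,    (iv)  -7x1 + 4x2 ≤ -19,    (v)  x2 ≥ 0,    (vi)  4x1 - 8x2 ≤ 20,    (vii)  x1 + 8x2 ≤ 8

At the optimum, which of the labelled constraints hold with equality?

Extreme points and P = -5x1 - 10x2:
  (7/2, 0) → P = -35/2
  (52/11, 9/22) → P = -305/11
  (19/7, 0) → P = -95/7
  (46/15, 37/60) → P = -43/2

The maximum is at (19/7, 0). Substituting into each constraint, equality holds for (iv) and (v); the remaining constraints have slack.

(iv) and (v)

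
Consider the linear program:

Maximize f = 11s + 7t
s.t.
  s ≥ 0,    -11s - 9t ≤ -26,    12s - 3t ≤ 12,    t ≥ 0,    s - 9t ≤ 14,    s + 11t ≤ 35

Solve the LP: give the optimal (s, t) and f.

s = 79/45, t = 136/45, maximum f = 607/15

Feasible corners and f = 11s + 7t:
  (0, 26/9) → f = 182/9
  (0, 35/11) → f = 245/11
  (62/47, 60/47) → f = 1102/47
  (79/45, 136/45) → f = 607/15

The optimum lies where 12s - 3t = 12 and s + 11t = 35.
Solving simultaneously gives s = 79/45, t = 136/45.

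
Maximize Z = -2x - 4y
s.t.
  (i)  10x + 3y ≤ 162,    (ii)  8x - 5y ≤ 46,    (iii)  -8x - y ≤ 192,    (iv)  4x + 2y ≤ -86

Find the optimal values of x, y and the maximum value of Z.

x = -457/24, y = -119/3, maximum Z = 787/4

Corner points and Z = -2x - 4y:
  (-457/24, -119/3) → Z = 787/4
  (-169/18, -218/9) → Z = 347/3
  (-149/6, 20/3) → Z = 23

The optimum lies where 8x - 5y = 46 and -8x - y = 192.
Solving simultaneously gives x = -457/24, y = -119/3.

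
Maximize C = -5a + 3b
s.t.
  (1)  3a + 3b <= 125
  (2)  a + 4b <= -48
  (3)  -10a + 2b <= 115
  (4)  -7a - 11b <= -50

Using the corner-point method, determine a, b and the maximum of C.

a = 728/17, b = -386/17, maximum C = -4798/17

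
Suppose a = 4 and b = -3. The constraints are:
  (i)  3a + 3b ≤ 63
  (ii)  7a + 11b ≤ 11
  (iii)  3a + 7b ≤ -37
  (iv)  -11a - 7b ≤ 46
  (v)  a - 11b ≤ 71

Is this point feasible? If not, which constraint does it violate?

Constraint (iii): 3a + 7b = -9, which is not ≤ -37. All other constraints are satisfied.

not feasible — violates (iii)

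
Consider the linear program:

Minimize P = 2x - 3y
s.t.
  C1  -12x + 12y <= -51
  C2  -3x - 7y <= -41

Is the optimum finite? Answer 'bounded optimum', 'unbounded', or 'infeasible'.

From the feasible point (283/40, 113/40), moving in the direction (12, 12) keeps every constraint satisfied while P decreases without bound.

unbounded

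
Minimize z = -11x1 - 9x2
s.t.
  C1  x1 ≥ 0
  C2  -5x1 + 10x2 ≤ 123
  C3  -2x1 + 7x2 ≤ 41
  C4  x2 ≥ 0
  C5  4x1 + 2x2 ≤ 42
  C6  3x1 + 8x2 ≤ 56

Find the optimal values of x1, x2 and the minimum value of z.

x1 = 112/13, x2 = 49/13, minimum z = -1673/13

Vertices and z = -11x1 - 9x2:
  (0, 41/7) → z = -369/7
  (0, 0) → z = 0
  (64/37, 235/37) → z = -2819/37
  (21/2, 0) → z = -231/2
  (112/13, 49/13) → z = -1673/13

The binding constraints are 4x1 + 2x2 = 42 and 3x1 + 8x2 = 56.
Solving simultaneously gives x1 = 112/13, x2 = 49/13.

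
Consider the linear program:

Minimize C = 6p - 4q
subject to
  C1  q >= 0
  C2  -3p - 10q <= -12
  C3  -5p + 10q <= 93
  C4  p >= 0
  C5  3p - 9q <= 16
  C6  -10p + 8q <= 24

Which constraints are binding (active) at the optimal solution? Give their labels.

C4 and C6

Vertices and C = 6p - 4q:
  (4, 0) → C = 24
  (16/3, 0) → C = 32
  (0, 6/5) → C = -24/5
  (42/5, 27/2) → C = -18/5
  (0, 3) → C = -12
The feasible region is unbounded (it extends along (2, 1), (3, 1)), but C strictly increases along every unbounded feasible direction, so there is no improving ray and the minimum is attained at a vertex.

The minimum is at (0, 3). Substituting into each constraint, equality holds for C4 and C6; the remaining constraints have slack.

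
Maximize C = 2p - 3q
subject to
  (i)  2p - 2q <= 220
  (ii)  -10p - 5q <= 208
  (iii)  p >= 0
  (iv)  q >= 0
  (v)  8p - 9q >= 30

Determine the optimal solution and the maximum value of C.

Extreme points and C = 2p - 3q:
  (110, 0) → C = 220
  (960, 850) → C = -630
  (15/4, 0) → C = 15/2

p = 110, q = 0, maximum C = 220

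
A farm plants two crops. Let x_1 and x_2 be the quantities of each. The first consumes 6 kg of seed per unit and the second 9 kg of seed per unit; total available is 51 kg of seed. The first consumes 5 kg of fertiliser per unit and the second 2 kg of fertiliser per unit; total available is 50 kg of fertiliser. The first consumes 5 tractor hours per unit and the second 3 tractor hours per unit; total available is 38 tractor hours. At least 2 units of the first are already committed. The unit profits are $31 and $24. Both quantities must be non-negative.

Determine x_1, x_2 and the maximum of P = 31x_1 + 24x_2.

x_1 = 7, x_2 = 1, maximum P = 241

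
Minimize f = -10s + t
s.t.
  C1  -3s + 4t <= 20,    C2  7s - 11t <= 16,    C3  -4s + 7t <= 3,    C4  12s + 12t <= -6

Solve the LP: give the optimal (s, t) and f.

s = 7/12, t = -13/12, minimum f = -83/12

Feasible corners and f = -10s + t:
  (-284/5, -188/5) → f = 2652/5
  (-128/5, -71/5) → f = 1209/5
  (7/12, -13/12) → f = -83/12
  (-13/22, 1/11) → f = 6

The optimum lies where 7s - 11t = 16 and 12s + 12t = -6.
Solving simultaneously gives s = 7/12, t = -13/12.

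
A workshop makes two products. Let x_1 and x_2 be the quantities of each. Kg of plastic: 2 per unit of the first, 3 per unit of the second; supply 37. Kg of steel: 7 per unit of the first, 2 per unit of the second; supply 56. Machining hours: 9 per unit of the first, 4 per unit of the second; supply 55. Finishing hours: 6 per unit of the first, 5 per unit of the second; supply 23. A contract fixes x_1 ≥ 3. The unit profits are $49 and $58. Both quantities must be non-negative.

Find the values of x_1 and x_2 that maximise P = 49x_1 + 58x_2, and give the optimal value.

x_1 = 3, x_2 = 1, maximum P = 205

Vertices and P = 49x_1 + 58x_2:
  (23/6, 0) → P = 1127/6
  (3, 0) → P = 147
  (3, 1) → P = 205

The binding constraints are 6x_1 + 5x_2 = 23 and x_1 = 3.
Solving simultaneously gives x_1 = 3, x_2 = 1.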